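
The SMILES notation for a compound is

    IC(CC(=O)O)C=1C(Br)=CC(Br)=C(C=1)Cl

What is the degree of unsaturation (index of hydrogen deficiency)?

5

Molecular formula: C9H6Br2ClIO2.
DoU = (2C + 2 + N − H − X) / 2, where X is the halogen count and O/S are ignored.
    = (2·9 + 2 + 0 − 6 − 4) / 2 = 10 / 2 = 5.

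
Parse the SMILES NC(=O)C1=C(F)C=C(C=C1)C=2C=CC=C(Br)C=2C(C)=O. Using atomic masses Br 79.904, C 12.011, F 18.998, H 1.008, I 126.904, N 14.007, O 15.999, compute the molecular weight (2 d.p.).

336.16 g/mol

First, the molecular formula is C15H11BrFNO2 (counting implicit H from valence).
  Br: 1 × 79.904 = 79.904
  C: 15 × 12.011 = 180.165
  F: 1 × 18.998 = 18.998
  H: 11 × 1.008 = 11.088
  N: 1 × 14.007 = 14.007
  O: 2 × 15.999 = 31.998
Sum: 1×79.904 + 15×12.011 + 1×18.998 + 11×1.008 + 1×14.007 + 2×15.999 = 336.160 → 336.16 g/mol.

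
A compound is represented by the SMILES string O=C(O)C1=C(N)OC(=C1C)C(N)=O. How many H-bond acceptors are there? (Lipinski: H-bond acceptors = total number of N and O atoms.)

N atoms: 2; O atoms: 4.
Lipinski HBA = 2 + 4 = 6.

6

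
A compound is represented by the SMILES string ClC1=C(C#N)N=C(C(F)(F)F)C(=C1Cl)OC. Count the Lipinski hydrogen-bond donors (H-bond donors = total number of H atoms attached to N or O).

Donors: find every N or O and count the H atoms it carries.
  atom 5 (N): bond orders sum to 3 → 0 H
  atom 6 (N): bond orders sum to 3 → 0 H
  atom 15 (O): bond orders sum to 2 → 0 H
Lipinski HBD = 0.

0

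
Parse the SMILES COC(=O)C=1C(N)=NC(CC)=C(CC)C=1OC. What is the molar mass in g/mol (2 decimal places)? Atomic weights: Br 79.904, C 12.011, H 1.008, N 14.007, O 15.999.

238.29 g/mol

First, the molecular formula is C12H18N2O3 (counting implicit H from valence).
  C: 12 × 12.011 = 144.132
  H: 18 × 1.008 = 18.144
  N: 2 × 14.007 = 28.014
  O: 3 × 15.999 = 47.997
Sum: 12×12.011 + 18×1.008 + 2×14.007 + 3×15.999 = 238.287 → 238.29 g/mol.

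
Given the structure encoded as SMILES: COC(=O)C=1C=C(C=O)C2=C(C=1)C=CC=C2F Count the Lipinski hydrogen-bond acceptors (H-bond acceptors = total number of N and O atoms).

3

N atoms: 0; O atoms: 3.
Lipinski HBA = 0 + 3 = 3.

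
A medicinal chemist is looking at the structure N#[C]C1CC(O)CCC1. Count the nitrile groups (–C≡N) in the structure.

1

The nitrile motif appears at heavy-atom position 2 in the SMILES.
Other groups present: 1 hydroxyl.
Nitrile count: 1.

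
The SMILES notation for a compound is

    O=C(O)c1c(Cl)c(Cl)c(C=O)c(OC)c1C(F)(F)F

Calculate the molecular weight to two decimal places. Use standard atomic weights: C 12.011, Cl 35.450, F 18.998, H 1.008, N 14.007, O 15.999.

317.04 g/mol

First, the molecular formula is C10H5Cl2F3O4 (counting implicit H from valence).
  C: 10 × 12.011 = 120.110
  Cl: 2 × 35.450 = 70.900
  F: 3 × 18.998 = 56.994
  H: 5 × 1.008 = 5.040
  O: 4 × 15.999 = 63.996
Sum: 10×12.011 + 2×35.450 + 3×18.998 + 5×1.008 + 4×15.999 = 317.040 → 317.04 g/mol.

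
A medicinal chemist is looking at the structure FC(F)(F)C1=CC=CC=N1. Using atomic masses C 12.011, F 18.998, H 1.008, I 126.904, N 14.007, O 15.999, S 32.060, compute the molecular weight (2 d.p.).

First, the molecular formula is C6H4F3N (counting implicit H from valence).
  C: 6 × 12.011 = 72.066
  F: 3 × 18.998 = 56.994
  H: 4 × 1.008 = 4.032
  N: 1 × 14.007 = 14.007
Sum: 6×12.011 + 3×18.998 + 4×1.008 + 1×14.007 = 147.099 → 147.10 g/mol.

147.10 g/mol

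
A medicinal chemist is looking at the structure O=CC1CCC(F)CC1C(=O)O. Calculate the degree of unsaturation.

3

Degree of unsaturation = (number of rings) + (number of π bonds).
Ring closures in the SMILES: 1.
π bonds: 2 double bonds (each 1 DoU) → 2 DoU from unsaturation.
Total DoU = 1 + 2 = 3.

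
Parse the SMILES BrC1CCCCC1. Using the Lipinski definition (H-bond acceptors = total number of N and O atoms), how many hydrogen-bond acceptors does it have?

N atoms: 0; O atoms: 0.
Lipinski HBA = 0 + 0 = 0.

0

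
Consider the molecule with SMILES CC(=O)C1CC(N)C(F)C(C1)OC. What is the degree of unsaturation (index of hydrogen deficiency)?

2

Degree of unsaturation = (number of rings) + (number of π bonds).
Ring closures in the SMILES: 1.
π bonds: 1 double bond (each 1 DoU) → 1 DoU from unsaturation.
Total DoU = 1 + 1 = 2.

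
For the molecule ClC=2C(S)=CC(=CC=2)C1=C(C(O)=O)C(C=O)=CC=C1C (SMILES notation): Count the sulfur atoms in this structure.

Scan the SMILES for S atoms (remember two-letter symbols like Cl and Br are single atoms).
Sulfur count: 1.

1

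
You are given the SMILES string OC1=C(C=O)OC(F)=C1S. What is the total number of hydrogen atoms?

3

Walk through each heavy atom and fill implicit hydrogens from standard valence (C 4, N 3, O 2, S 2, halogen 1):
  atom 1: O, bond orders sum to 1 (valence 2) → 1 H
  atom 2: C, bond orders sum to 4 (valence 4) → 0 H
  atom 3: C, bond orders sum to 4 (valence 4) → 0 H
  atom 4: C, bond orders sum to 3 (valence 4) → 1 H
  atom 5: O, bond orders sum to 2 (valence 2) → 0 H
  atom 6: O, bond orders sum to 2 (valence 2) → 0 H
  atom 7: C, bond orders sum to 4 (valence 4) → 0 H
  atom 8: F (halogen, monovalent) → 0 H
  atom 9: C, bond orders sum to 4 (valence 4) → 0 H
  atom 10: S, bond orders sum to 1 (valence 2) → 1 H
Total hydrogens: 3.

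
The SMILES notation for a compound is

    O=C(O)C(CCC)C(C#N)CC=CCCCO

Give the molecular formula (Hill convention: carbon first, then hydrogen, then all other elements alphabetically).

C13H21NO3

Walk through each heavy atom and fill implicit hydrogens from standard valence (C 4, N 3, O 2, S 2, halogen 1):
  atom 1: O, bond orders sum to 2 (valence 2) → 0 H
  atom 2: C, bond orders sum to 4 (valence 4) → 0 H
  atom 3: O, bond orders sum to 1 (valence 2) → 1 H
  atom 4: C, bond orders sum to 3 (valence 4) → 1 H
  atom 5: C, bond orders sum to 2 (valence 4) → 2 H
  atom 6: C, bond orders sum to 2 (valence 4) → 2 H
  atom 7: C, bond orders sum to 1 (valence 4) → 3 H
  atom 8: C, bond orders sum to 3 (valence 4) → 1 H
  atom 9: C, bond orders sum to 4 (valence 4) → 0 H
  atom 10: N, bond orders sum to 3 (valence 3) → 0 H
  atom 11: C, bond orders sum to 2 (valence 4) → 2 H
  atom 12: C, bond orders sum to 3 (valence 4) → 1 H
  atom 13: C, bond orders sum to 3 (valence 4) → 1 H
  atom 14: C, bond orders sum to 2 (valence 4) → 2 H
  atom 15: C, bond orders sum to 2 (valence 4) → 2 H
  atom 16: C, bond orders sum to 2 (valence 4) → 2 H
  atom 17: O, bond orders sum to 1 (valence 2) → 1 H
Totals → C:13, H:21, N:1, O:3.
In Hill order: C13H21NO3.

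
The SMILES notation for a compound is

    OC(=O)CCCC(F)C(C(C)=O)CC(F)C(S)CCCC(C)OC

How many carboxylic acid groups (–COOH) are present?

The carboxylic acid motif appears at heavy-atom position 2 in the SMILES.
Other groups present: 1 ether, 1 ketone, 1 thiol.
Carboxylic acid count: 1.

1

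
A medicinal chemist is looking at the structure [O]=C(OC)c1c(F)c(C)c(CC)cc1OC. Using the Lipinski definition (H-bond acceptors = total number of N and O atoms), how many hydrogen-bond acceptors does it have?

3

N atoms: 0; O atoms: 3.
Lipinski HBA = 0 + 3 = 3.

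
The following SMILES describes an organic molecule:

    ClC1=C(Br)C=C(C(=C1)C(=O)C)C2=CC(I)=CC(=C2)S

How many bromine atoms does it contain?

1

Scan the SMILES for Br atoms (remember two-letter symbols like Cl and Br are single atoms).
Bromine count: 1.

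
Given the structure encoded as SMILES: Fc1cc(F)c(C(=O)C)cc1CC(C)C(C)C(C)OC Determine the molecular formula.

C16H22F2O2

Walk through each heavy atom and fill implicit hydrogens from standard valence (C 4, N 3, O 2, S 2, halogen 1); for lowercase aromatic atoms, an aromatic c carries 1 H when it has two neighbours and 0 H with three, and aromatic n carries 0 H:
  atom 1: F (halogen, monovalent) → 0 H
  atom 2: aromatic c, 3 neighbours → 0 H
  atom 3: aromatic c, 2 neighbours → 1 H
  atom 4: aromatic c, 3 neighbours → 0 H
  atom 5: F (halogen, monovalent) → 0 H
  atom 6: aromatic c, 3 neighbours → 0 H
  atom 7: C, bond orders sum to 4 (valence 4) → 0 H
  atom 8: O, bond orders sum to 2 (valence 2) → 0 H
  atom 9: C, bond orders sum to 1 (valence 4) → 3 H
  atom 10: aromatic c, 2 neighbours → 1 H
  atom 11: aromatic c, 3 neighbours → 0 H
  atom 12: C, bond orders sum to 2 (valence 4) → 2 H
  atom 13: C, bond orders sum to 3 (valence 4) → 1 H
  atom 14: C, bond orders sum to 1 (valence 4) → 3 H
  atom 15: C, bond orders sum to 3 (valence 4) → 1 H
  atom 16: C, bond orders sum to 1 (valence 4) → 3 H
  atom 17: C, bond orders sum to 3 (valence 4) → 1 H
  atom 18: C, bond orders sum to 1 (valence 4) → 3 H
  atom 19: O, bond orders sum to 2 (valence 2) → 0 H
  atom 20: C, bond orders sum to 1 (valence 4) → 3 H
Totals → C:16, H:22, F:2, O:2.
In Hill order: C16H22F2O2.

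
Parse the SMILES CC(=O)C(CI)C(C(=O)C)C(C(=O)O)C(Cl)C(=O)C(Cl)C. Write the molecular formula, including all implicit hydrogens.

Walk through each heavy atom and fill implicit hydrogens from standard valence (C 4, N 3, O 2, S 2, halogen 1):
  atom 1: C, bond orders sum to 1 (valence 4) → 3 H
  atom 2: C, bond orders sum to 4 (valence 4) → 0 H
  atom 3: O, bond orders sum to 2 (valence 2) → 0 H
  atom 4: C, bond orders sum to 3 (valence 4) → 1 H
  atom 5: C, bond orders sum to 2 (valence 4) → 2 H
  atom 6: I (halogen, monovalent) → 0 H
  atom 7: C, bond orders sum to 3 (valence 4) → 1 H
  atom 8: C, bond orders sum to 4 (valence 4) → 0 H
  atom 9: O, bond orders sum to 2 (valence 2) → 0 H
  atom 10: C, bond orders sum to 1 (valence 4) → 3 H
  atom 11: C, bond orders sum to 3 (valence 4) → 1 H
  atom 12: C, bond orders sum to 4 (valence 4) → 0 H
  atom 13: O, bond orders sum to 2 (valence 2) → 0 H
  atom 14: O, bond orders sum to 1 (valence 2) → 1 H
  atom 15: C, bond orders sum to 3 (valence 4) → 1 H
  atom 16: Cl (halogen, monovalent) → 0 H
  atom 17: C, bond orders sum to 4 (valence 4) → 0 H
  atom 18: O, bond orders sum to 2 (valence 2) → 0 H
  atom 19: C, bond orders sum to 3 (valence 4) → 1 H
  atom 20: Cl (halogen, monovalent) → 0 H
  atom 21: C, bond orders sum to 1 (valence 4) → 3 H
Totals → C:13, H:17, Cl:2, I:1, O:5.
In Hill order: C13H17Cl2IO5.

C13H17Cl2IO5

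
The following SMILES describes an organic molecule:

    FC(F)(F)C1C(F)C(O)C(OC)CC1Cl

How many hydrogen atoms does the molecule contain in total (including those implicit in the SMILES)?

Walk through each heavy atom and fill implicit hydrogens from standard valence (C 4, N 3, O 2, S 2, halogen 1):
  atom 1: F (halogen, monovalent) → 0 H
  atom 2: C, bond orders sum to 4 (valence 4) → 0 H
  atom 3: F (halogen, monovalent) → 0 H
  atom 4: F (halogen, monovalent) → 0 H
  atom 5: C, bond orders sum to 3 (valence 4) → 1 H
  atom 6: C, bond orders sum to 3 (valence 4) → 1 H
  atom 7: F (halogen, monovalent) → 0 H
  atom 8: C, bond orders sum to 3 (valence 4) → 1 H
  atom 9: O, bond orders sum to 1 (valence 2) → 1 H
  atom 10: C, bond orders sum to 3 (valence 4) → 1 H
  atom 11: O, bond orders sum to 2 (valence 2) → 0 H
  atom 12: C, bond orders sum to 1 (valence 4) → 3 H
  atom 13: C, bond orders sum to 2 (valence 4) → 2 H
  atom 14: C, bond orders sum to 3 (valence 4) → 1 H
  atom 15: Cl (halogen, monovalent) → 0 H
Total hydrogens: 11.

11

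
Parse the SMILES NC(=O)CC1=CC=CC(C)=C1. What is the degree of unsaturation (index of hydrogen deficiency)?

Degree of unsaturation = (number of rings) + (number of π bonds).
Ring closures in the SMILES: 1.
π bonds: 4 double bonds (each 1 DoU) → 4 DoU from unsaturation.
Total DoU = 1 + 4 = 5.

5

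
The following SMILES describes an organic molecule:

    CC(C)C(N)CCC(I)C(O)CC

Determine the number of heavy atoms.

13

Every atom symbol written in the SMILES (organic subset) is one heavy atom; implicit H are not written.
Heavy atoms by element → C:10, I:1, N:1, O:1.
Total: 13.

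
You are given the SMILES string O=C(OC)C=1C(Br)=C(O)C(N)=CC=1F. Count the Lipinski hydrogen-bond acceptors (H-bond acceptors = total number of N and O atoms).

N atoms: 1; O atoms: 3.
Lipinski HBA = 1 + 3 = 4.

4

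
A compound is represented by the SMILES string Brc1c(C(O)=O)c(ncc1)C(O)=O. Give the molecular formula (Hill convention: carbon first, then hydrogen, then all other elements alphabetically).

C7H4BrNO4

Walk through each heavy atom and fill implicit hydrogens from standard valence (C 4, N 3, O 2, S 2, halogen 1); for lowercase aromatic atoms, an aromatic c carries 1 H when it has two neighbours and 0 H with three, and aromatic n carries 0 H:
  atom 1: Br (halogen, monovalent) → 0 H
  atom 2: aromatic c, 3 neighbours → 0 H
  atom 3: aromatic c, 3 neighbours → 0 H
  atom 4: C, bond orders sum to 4 (valence 4) → 0 H
  atom 5: O, bond orders sum to 1 (valence 2) → 1 H
  atom 6: O, bond orders sum to 2 (valence 2) → 0 H
  atom 7: aromatic c, 3 neighbours → 0 H
  atom 8: aromatic n, 2 neighbours → 0 H
  atom 9: aromatic c, 2 neighbours → 1 H
  atom 10: aromatic c, 2 neighbours → 1 H
  atom 11: C, bond orders sum to 4 (valence 4) → 0 H
  atom 12: O, bond orders sum to 1 (valence 2) → 1 H
  atom 13: O, bond orders sum to 2 (valence 2) → 0 H
Totals → C:7, H:4, Br:1, N:1, O:4.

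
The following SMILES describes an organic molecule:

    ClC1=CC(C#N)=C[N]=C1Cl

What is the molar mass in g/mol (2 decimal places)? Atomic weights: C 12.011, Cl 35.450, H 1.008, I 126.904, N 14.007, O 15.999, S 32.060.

First, the molecular formula is C6H2Cl2N2 (counting implicit H from valence).
  C: 6 × 12.011 = 72.066
  Cl: 2 × 35.450 = 70.900
  H: 2 × 1.008 = 2.016
  N: 2 × 14.007 = 28.014
Sum: 6×12.011 + 2×35.450 + 2×1.008 + 2×14.007 = 172.996 → 173.00 g/mol.

173.00 g/mol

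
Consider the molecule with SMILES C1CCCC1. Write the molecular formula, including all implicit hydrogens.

C5H10

Walk through each heavy atom and fill implicit hydrogens from standard valence (C 4, N 3, O 2, S 2, halogen 1):
  atom 1: C, bond orders sum to 2 (valence 4) → 2 H
  atom 2: C, bond orders sum to 2 (valence 4) → 2 H
  atom 3: C, bond orders sum to 2 (valence 4) → 2 H
  atom 4: C, bond orders sum to 2 (valence 4) → 2 H
  atom 5: C, bond orders sum to 2 (valence 4) → 2 H
Totals → C:5, H:10.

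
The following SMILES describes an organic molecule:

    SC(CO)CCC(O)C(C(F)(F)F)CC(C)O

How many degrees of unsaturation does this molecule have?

Degree of unsaturation = (number of rings) + (number of π bonds).
Ring closures in the SMILES: 0.
π bonds: none → 0 DoU from unsaturation.
Total DoU = 0 + 0 = 0.

0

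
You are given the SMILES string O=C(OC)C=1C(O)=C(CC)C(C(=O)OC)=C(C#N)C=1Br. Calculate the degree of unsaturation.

8

Degree of unsaturation = (number of rings) + (number of π bonds).
Ring closures in the SMILES: 1.
π bonds: 5 double bonds (each 1 DoU), 1 triple bond (each 2 DoU) → 7 DoU from unsaturation.
Total DoU = 1 + 7 = 8.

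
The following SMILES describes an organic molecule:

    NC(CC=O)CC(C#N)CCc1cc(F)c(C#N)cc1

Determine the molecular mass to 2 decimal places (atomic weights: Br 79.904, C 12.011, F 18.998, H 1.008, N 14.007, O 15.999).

First, the molecular formula is C15H16FN3O (counting implicit H from valence).
  C: 15 × 12.011 = 180.165
  F: 1 × 18.998 = 18.998
  H: 16 × 1.008 = 16.128
  N: 3 × 14.007 = 42.021
  O: 1 × 15.999 = 15.999
Sum: 15×12.011 + 1×18.998 + 16×1.008 + 3×14.007 + 1×15.999 = 273.311 → 273.31 g/mol.

273.31 g/mol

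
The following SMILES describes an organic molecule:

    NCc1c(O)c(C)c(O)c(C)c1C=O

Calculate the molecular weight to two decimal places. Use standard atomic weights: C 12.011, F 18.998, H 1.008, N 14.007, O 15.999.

195.22 g/mol

First, the molecular formula is C10H13NO3 (counting implicit H from valence).
  C: 10 × 12.011 = 120.110
  H: 13 × 1.008 = 13.104
  N: 1 × 14.007 = 14.007
  O: 3 × 15.999 = 47.997
Sum: 10×12.011 + 13×1.008 + 1×14.007 + 3×15.999 = 195.218 → 195.22 g/mol.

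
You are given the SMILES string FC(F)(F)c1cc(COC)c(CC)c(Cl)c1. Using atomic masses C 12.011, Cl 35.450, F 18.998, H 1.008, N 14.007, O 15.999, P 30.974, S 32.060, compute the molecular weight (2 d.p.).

252.66 g/mol

First, the molecular formula is C11H12ClF3O (counting implicit H from valence).
  C: 11 × 12.011 = 132.121
  Cl: 1 × 35.450 = 35.450
  F: 3 × 18.998 = 56.994
  H: 12 × 1.008 = 12.096
  O: 1 × 15.999 = 15.999
Sum: 11×12.011 + 1×35.450 + 3×18.998 + 12×1.008 + 1×15.999 = 252.660 → 252.66 g/mol.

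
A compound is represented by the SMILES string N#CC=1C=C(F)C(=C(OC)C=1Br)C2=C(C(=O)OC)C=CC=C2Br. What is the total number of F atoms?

Scan the SMILES for F atoms (remember two-letter symbols like Cl and Br are single atoms).
Fluorine count: 1.

1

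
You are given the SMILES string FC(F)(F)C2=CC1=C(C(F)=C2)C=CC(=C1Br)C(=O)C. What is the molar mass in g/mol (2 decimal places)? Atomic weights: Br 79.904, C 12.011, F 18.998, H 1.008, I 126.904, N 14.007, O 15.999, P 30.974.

First, the molecular formula is C13H7BrF4O (counting implicit H from valence).
  Br: 1 × 79.904 = 79.904
  C: 13 × 12.011 = 156.143
  F: 4 × 18.998 = 75.992
  H: 7 × 1.008 = 7.056
  O: 1 × 15.999 = 15.999
Sum: 1×79.904 + 13×12.011 + 4×18.998 + 7×1.008 + 1×15.999 = 335.094 → 335.09 g/mol.

335.09 g/mol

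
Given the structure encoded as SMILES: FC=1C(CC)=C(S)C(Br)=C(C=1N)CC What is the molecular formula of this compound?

C10H13BrFNS

Walk through each heavy atom and fill implicit hydrogens from standard valence (C 4, N 3, O 2, S 2, halogen 1):
  atom 1: F (halogen, monovalent) → 0 H
  atom 2: C, bond orders sum to 4 (valence 4) → 0 H
  atom 3: C, bond orders sum to 4 (valence 4) → 0 H
  atom 4: C, bond orders sum to 2 (valence 4) → 2 H
  atom 5: C, bond orders sum to 1 (valence 4) → 3 H
  atom 6: C, bond orders sum to 4 (valence 4) → 0 H
  atom 7: S, bond orders sum to 1 (valence 2) → 1 H
  atom 8: C, bond orders sum to 4 (valence 4) → 0 H
  atom 9: Br (halogen, monovalent) → 0 H
  atom 10: C, bond orders sum to 4 (valence 4) → 0 H
  atom 11: C, bond orders sum to 4 (valence 4) → 0 H
  atom 12: N, bond orders sum to 1 (valence 3) → 2 H
  atom 13: C, bond orders sum to 2 (valence 4) → 2 H
  atom 14: C, bond orders sum to 1 (valence 4) → 3 H
Totals → C:10, H:13, Br:1, F:1, N:1, S:1.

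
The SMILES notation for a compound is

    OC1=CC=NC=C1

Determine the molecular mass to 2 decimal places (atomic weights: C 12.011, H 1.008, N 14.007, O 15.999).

First, the molecular formula is C5H5NO (counting implicit H from valence).
  C: 5 × 12.011 = 60.055
  H: 5 × 1.008 = 5.040
  N: 1 × 14.007 = 14.007
  O: 1 × 15.999 = 15.999
Sum: 5×12.011 + 5×1.008 + 1×14.007 + 1×15.999 = 95.101 → 95.10 g/mol.

95.10 g/mol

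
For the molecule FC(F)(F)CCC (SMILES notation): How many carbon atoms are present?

Count every carbon token in the SMILES (each C, including those in ring-closure positions and inside branches).
Carbon count: 4.

4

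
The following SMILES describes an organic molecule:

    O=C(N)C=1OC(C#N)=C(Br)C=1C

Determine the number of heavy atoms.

Every atom symbol written in the SMILES (organic subset) is one heavy atom; implicit H are not written.
Heavy atoms by element → Br:1, C:7, N:2, O:2.
Total: 12.

12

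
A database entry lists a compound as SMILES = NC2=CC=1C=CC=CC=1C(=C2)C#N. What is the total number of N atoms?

2

Scan the SMILES for N atoms (remember two-letter symbols like Cl and Br are single atoms).
Nitrogen count: 2.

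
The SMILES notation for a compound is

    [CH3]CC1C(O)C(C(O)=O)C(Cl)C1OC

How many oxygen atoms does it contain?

4

Scan the SMILES for O atoms (remember two-letter symbols like Cl and Br are single atoms).
Oxygen count: 4.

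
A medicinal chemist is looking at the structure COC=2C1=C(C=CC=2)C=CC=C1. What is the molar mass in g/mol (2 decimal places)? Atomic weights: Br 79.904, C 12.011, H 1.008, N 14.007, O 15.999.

First, the molecular formula is C11H10O (counting implicit H from valence).
  C: 11 × 12.011 = 132.121
  H: 10 × 1.008 = 10.080
  O: 1 × 15.999 = 15.999
Sum: 11×12.011 + 10×1.008 + 1×15.999 = 158.200 → 158.20 g/mol.

158.20 g/mol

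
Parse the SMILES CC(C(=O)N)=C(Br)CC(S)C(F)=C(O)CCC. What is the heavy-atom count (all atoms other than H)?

Every atom symbol written in the SMILES (organic subset) is one heavy atom; implicit H are not written.
Heavy atoms by element → Br:1, C:11, F:1, N:1, O:2, S:1.
Total: 17.

17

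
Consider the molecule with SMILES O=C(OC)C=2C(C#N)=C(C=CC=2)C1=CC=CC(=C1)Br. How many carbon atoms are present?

15

Count every carbon token in the SMILES (each C, including those in ring-closure positions and inside branches).
Carbon count: 15.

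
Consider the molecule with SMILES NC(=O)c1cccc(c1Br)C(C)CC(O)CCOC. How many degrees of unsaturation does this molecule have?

Molecular formula: C14H20BrNO3.
DoU = (2C + 2 + N − H − X) / 2, where X is the halogen count and O/S are ignored.
    = (2·14 + 2 + 1 − 20 − 1) / 2 = 10 / 2 = 5.

5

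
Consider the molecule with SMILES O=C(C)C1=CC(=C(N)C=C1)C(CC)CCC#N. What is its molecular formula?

Walk through each heavy atom and fill implicit hydrogens from standard valence (C 4, N 3, O 2, S 2, halogen 1):
  atom 1: O, bond orders sum to 2 (valence 2) → 0 H
  atom 2: C, bond orders sum to 4 (valence 4) → 0 H
  atom 3: C, bond orders sum to 1 (valence 4) → 3 H
  atom 4: C, bond orders sum to 4 (valence 4) → 0 H
  atom 5: C, bond orders sum to 3 (valence 4) → 1 H
  atom 6: C, bond orders sum to 4 (valence 4) → 0 H
  atom 7: C, bond orders sum to 4 (valence 4) → 0 H
  atom 8: N, bond orders sum to 1 (valence 3) → 2 H
  atom 9: C, bond orders sum to 3 (valence 4) → 1 H
  atom 10: C, bond orders sum to 3 (valence 4) → 1 H
  atom 11: C, bond orders sum to 3 (valence 4) → 1 H
  atom 12: C, bond orders sum to 2 (valence 4) → 2 H
  atom 13: C, bond orders sum to 1 (valence 4) → 3 H
  atom 14: C, bond orders sum to 2 (valence 4) → 2 H
  atom 15: C, bond orders sum to 2 (valence 4) → 2 H
  atom 16: C, bond orders sum to 4 (valence 4) → 0 H
  atom 17: N, bond orders sum to 3 (valence 3) → 0 H
Totals → C:14, H:18, N:2, O:1.

C14H18N2O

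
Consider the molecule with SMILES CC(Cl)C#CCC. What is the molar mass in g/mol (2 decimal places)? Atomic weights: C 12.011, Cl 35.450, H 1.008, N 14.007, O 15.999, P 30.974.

116.59 g/mol

First, the molecular formula is C6H9Cl (counting implicit H from valence).
  C: 6 × 12.011 = 72.066
  Cl: 1 × 35.450 = 35.450
  H: 9 × 1.008 = 9.072
Sum: 6×12.011 + 1×35.450 + 9×1.008 = 116.588 → 116.59 g/mol.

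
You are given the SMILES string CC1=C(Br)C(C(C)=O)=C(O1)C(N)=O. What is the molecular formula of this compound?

C8H8BrNO3

Walk through each heavy atom and fill implicit hydrogens from standard valence (C 4, N 3, O 2, S 2, halogen 1):
  atom 1: C, bond orders sum to 1 (valence 4) → 3 H
  atom 2: C, bond orders sum to 4 (valence 4) → 0 H
  atom 3: C, bond orders sum to 4 (valence 4) → 0 H
  atom 4: Br (halogen, monovalent) → 0 H
  atom 5: C, bond orders sum to 4 (valence 4) → 0 H
  atom 6: C, bond orders sum to 4 (valence 4) → 0 H
  atom 7: C, bond orders sum to 1 (valence 4) → 3 H
  atom 8: O, bond orders sum to 2 (valence 2) → 0 H
  atom 9: C, bond orders sum to 4 (valence 4) → 0 H
  atom 10: O, bond orders sum to 2 (valence 2) → 0 H
  atom 11: C, bond orders sum to 4 (valence 4) → 0 H
  atom 12: N, bond orders sum to 1 (valence 3) → 2 H
  atom 13: O, bond orders sum to 2 (valence 2) → 0 H
Totals → C:8, H:8, Br:1, N:1, O:3.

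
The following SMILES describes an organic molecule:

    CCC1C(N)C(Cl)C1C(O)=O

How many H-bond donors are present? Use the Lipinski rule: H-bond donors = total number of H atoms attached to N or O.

3

Donors: find every N or O and count the H atoms it carries.
  atom 5 (N): bond orders sum to 1 → 2 H
  atom 10 (O): bond orders sum to 1 → 1 H
  atom 11 (O): bond orders sum to 2 → 0 H
Lipinski HBD = 3.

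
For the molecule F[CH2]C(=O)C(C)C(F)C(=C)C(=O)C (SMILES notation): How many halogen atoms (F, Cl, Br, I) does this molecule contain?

2

Halogen atoms appear at heavy-atom positions 1, 8 (2×F).
Other groups present: 1 alkene, 2 ketone.
Halogen count: 2.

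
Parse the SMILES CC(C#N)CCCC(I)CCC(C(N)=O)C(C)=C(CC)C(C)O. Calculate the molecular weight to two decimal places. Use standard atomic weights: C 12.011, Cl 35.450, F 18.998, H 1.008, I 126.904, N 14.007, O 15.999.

First, the molecular formula is C18H31IN2O2 (counting implicit H from valence).
  C: 18 × 12.011 = 216.198
  H: 31 × 1.008 = 31.248
  I: 1 × 126.904 = 126.904
  N: 2 × 14.007 = 28.014
  O: 2 × 15.999 = 31.998
Sum: 18×12.011 + 31×1.008 + 1×126.904 + 2×14.007 + 2×15.999 = 434.362 → 434.36 g/mol.

434.36 g/mol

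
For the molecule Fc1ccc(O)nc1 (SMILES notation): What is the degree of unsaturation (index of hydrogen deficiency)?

4

Molecular formula: C5H4FNO.
DoU = (2C + 2 + N − H − X) / 2, where X is the halogen count and O/S are ignored.
    = (2·5 + 2 + 1 − 4 − 1) / 2 = 8 / 2 = 4.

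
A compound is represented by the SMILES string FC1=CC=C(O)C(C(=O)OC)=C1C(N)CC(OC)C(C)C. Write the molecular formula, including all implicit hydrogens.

C15H22FNO4

Walk through each heavy atom and fill implicit hydrogens from standard valence (C 4, N 3, O 2, S 2, halogen 1):
  atom 1: F (halogen, monovalent) → 0 H
  atom 2: C, bond orders sum to 4 (valence 4) → 0 H
  atom 3: C, bond orders sum to 3 (valence 4) → 1 H
  atom 4: C, bond orders sum to 3 (valence 4) → 1 H
  atom 5: C, bond orders sum to 4 (valence 4) → 0 H
  atom 6: O, bond orders sum to 1 (valence 2) → 1 H
  atom 7: C, bond orders sum to 4 (valence 4) → 0 H
  atom 8: C, bond orders sum to 4 (valence 4) → 0 H
  atom 9: O, bond orders sum to 2 (valence 2) → 0 H
  atom 10: O, bond orders sum to 2 (valence 2) → 0 H
  atom 11: C, bond orders sum to 1 (valence 4) → 3 H
  atom 12: C, bond orders sum to 4 (valence 4) → 0 H
  atom 13: C, bond orders sum to 3 (valence 4) → 1 H
  atom 14: N, bond orders sum to 1 (valence 3) → 2 H
  atom 15: C, bond orders sum to 2 (valence 4) → 2 H
  atom 16: C, bond orders sum to 3 (valence 4) → 1 H
  atom 17: O, bond orders sum to 2 (valence 2) → 0 H
  atom 18: C, bond orders sum to 1 (valence 4) → 3 H
  atom 19: C, bond orders sum to 3 (valence 4) → 1 H
  atom 20: C, bond orders sum to 1 (valence 4) → 3 H
  atom 21: C, bond orders sum to 1 (valence 4) → 3 H
Totals → C:15, H:22, F:1, N:1, O:4.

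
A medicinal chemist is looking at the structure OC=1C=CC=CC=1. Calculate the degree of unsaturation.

Degree of unsaturation = (number of rings) + (number of π bonds).
Ring closures in the SMILES: 1.
π bonds: 3 double bonds (each 1 DoU) → 3 DoU from unsaturation.
Total DoU = 1 + 3 = 4.

4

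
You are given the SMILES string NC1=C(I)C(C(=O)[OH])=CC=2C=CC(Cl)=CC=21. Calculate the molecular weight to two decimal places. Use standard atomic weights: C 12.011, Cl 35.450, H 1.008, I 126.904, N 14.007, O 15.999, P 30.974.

First, the molecular formula is C11H7ClINO2 (counting implicit H from valence).
  C: 11 × 12.011 = 132.121
  Cl: 1 × 35.450 = 35.450
  H: 7 × 1.008 = 7.056
  I: 1 × 126.904 = 126.904
  N: 1 × 14.007 = 14.007
  O: 2 × 15.999 = 31.998
Sum: 11×12.011 + 1×35.450 + 7×1.008 + 1×126.904 + 1×14.007 + 2×15.999 = 347.536 → 347.54 g/mol.

347.54 g/mol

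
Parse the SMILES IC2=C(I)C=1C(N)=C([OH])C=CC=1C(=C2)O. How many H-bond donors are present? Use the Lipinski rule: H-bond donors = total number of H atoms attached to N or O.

4

Donors: find every N or O and count the H atoms it carries.
  atom 7 (N): bond orders sum to 1 → 2 H
  atom 9 (O): bond orders sum to 1 → 1 H
  atom 15 (O): bond orders sum to 1 → 1 H
Lipinski HBD = 4.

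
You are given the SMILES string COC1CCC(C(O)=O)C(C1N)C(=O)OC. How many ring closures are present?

1

In SMILES, each pair of matching ring-closure digits denotes one ring-closing bond; the number of such bonds equals the number of independent rings.
Ring-closure bonds here: 1.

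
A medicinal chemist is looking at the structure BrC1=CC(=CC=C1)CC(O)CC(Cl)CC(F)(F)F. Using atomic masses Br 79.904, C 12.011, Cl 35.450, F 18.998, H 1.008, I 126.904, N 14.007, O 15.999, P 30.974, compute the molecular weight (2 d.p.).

345.58 g/mol

First, the molecular formula is C12H13BrClF3O (counting implicit H from valence).
  Br: 1 × 79.904 = 79.904
  C: 12 × 12.011 = 144.132
  Cl: 1 × 35.450 = 35.450
  F: 3 × 18.998 = 56.994
  H: 13 × 1.008 = 13.104
  O: 1 × 15.999 = 15.999
Sum: 1×79.904 + 12×12.011 + 1×35.450 + 3×18.998 + 13×1.008 + 1×15.999 = 345.583 → 345.58 g/mol.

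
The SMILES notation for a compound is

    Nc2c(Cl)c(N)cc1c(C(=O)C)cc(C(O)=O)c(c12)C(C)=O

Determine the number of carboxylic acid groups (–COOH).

1

The carboxylic acid motif appears at heavy-atom position 15 in the SMILES.
Other groups present: 2 ketone, 2 primary amine.
Carboxylic acid count: 1.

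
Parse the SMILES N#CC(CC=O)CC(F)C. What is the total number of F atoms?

Scan the SMILES for F atoms (remember two-letter symbols like Cl and Br are single atoms).
Fluorine count: 1.

1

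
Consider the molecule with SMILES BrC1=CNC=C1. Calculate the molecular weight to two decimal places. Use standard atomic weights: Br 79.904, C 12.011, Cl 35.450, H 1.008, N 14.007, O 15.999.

145.99 g/mol

First, the molecular formula is C4H4BrN (counting implicit H from valence).
  Br: 1 × 79.904 = 79.904
  C: 4 × 12.011 = 48.044
  H: 4 × 1.008 = 4.032
  N: 1 × 14.007 = 14.007
Sum: 1×79.904 + 4×12.011 + 4×1.008 + 1×14.007 = 145.987 → 145.99 g/mol.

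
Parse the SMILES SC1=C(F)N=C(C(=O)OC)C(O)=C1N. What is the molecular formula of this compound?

C7H7FN2O3S

Walk through each heavy atom and fill implicit hydrogens from standard valence (C 4, N 3, O 2, S 2, halogen 1):
  atom 1: S, bond orders sum to 1 (valence 2) → 1 H
  atom 2: C, bond orders sum to 4 (valence 4) → 0 H
  atom 3: C, bond orders sum to 4 (valence 4) → 0 H
  atom 4: F (halogen, monovalent) → 0 H
  atom 5: N, bond orders sum to 3 (valence 3) → 0 H
  atom 6: C, bond orders sum to 4 (valence 4) → 0 H
  atom 7: C, bond orders sum to 4 (valence 4) → 0 H
  atom 8: O, bond orders sum to 2 (valence 2) → 0 H
  atom 9: O, bond orders sum to 2 (valence 2) → 0 H
  atom 10: C, bond orders sum to 1 (valence 4) → 3 H
  atom 11: C, bond orders sum to 4 (valence 4) → 0 H
  atom 12: O, bond orders sum to 1 (valence 2) → 1 H
  atom 13: C, bond orders sum to 4 (valence 4) → 0 H
  atom 14: N, bond orders sum to 1 (valence 3) → 2 H
Totals → C:7, H:7, F:1, N:2, O:3, S:1.
In Hill order: C7H7FN2O3S.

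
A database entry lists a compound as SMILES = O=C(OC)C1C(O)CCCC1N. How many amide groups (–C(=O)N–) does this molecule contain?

Scan the SMILES for the amide motif — none present.
Groups that are present: 1 ester, 1 hydroxyl, 1 primary amine.

0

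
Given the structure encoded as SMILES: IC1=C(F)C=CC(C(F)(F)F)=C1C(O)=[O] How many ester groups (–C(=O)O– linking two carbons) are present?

Scan the SMILES for the ester motif — none present.
Groups that are present: 1 carboxylic acid.

0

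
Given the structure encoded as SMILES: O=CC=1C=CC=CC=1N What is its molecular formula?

C7H7NO

Walk through each heavy atom and fill implicit hydrogens from standard valence (C 4, N 3, O 2, S 2, halogen 1):
  atom 1: O, bond orders sum to 2 (valence 2) → 0 H
  atom 2: C, bond orders sum to 3 (valence 4) → 1 H
  atom 3: C, bond orders sum to 4 (valence 4) → 0 H
  atom 4: C, bond orders sum to 3 (valence 4) → 1 H
  atom 5: C, bond orders sum to 3 (valence 4) → 1 H
  atom 6: C, bond orders sum to 3 (valence 4) → 1 H
  atom 7: C, bond orders sum to 3 (valence 4) → 1 H
  atom 8: C, bond orders sum to 4 (valence 4) → 0 H
  atom 9: N, bond orders sum to 1 (valence 3) → 2 H
Totals → C:7, H:7, N:1, O:1.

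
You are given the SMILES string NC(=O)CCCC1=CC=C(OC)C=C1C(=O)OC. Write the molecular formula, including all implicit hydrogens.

Walk through each heavy atom and fill implicit hydrogens from standard valence (C 4, N 3, O 2, S 2, halogen 1):
  atom 1: N, bond orders sum to 1 (valence 3) → 2 H
  atom 2: C, bond orders sum to 4 (valence 4) → 0 H
  atom 3: O, bond orders sum to 2 (valence 2) → 0 H
  atom 4: C, bond orders sum to 2 (valence 4) → 2 H
  atom 5: C, bond orders sum to 2 (valence 4) → 2 H
  atom 6: C, bond orders sum to 2 (valence 4) → 2 H
  atom 7: C, bond orders sum to 4 (valence 4) → 0 H
  atom 8: C, bond orders sum to 3 (valence 4) → 1 H
  atom 9: C, bond orders sum to 3 (valence 4) → 1 H
  atom 10: C, bond orders sum to 4 (valence 4) → 0 H
  atom 11: O, bond orders sum to 2 (valence 2) → 0 H
  atom 12: C, bond orders sum to 1 (valence 4) → 3 H
  atom 13: C, bond orders sum to 3 (valence 4) → 1 H
  atom 14: C, bond orders sum to 4 (valence 4) → 0 H
  atom 15: C, bond orders sum to 4 (valence 4) → 0 H
  atom 16: O, bond orders sum to 2 (valence 2) → 0 H
  atom 17: O, bond orders sum to 2 (valence 2) → 0 H
  atom 18: C, bond orders sum to 1 (valence 4) → 3 H
Totals → C:13, H:17, N:1, O:4.
In Hill order: C13H17NO4.

C13H17NO4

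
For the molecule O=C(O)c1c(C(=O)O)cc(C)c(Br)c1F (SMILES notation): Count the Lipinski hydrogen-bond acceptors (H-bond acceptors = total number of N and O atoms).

4

N atoms: 0; O atoms: 4.
Lipinski HBA = 0 + 4 = 4.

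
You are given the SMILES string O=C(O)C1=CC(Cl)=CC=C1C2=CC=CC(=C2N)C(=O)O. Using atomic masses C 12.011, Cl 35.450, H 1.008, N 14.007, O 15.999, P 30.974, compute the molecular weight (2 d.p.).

291.69 g/mol

First, the molecular formula is C14H10ClNO4 (counting implicit H from valence).
  C: 14 × 12.011 = 168.154
  Cl: 1 × 35.450 = 35.450
  H: 10 × 1.008 = 10.080
  N: 1 × 14.007 = 14.007
  O: 4 × 15.999 = 63.996
Sum: 14×12.011 + 1×35.450 + 10×1.008 + 1×14.007 + 4×15.999 = 291.687 → 291.69 g/mol.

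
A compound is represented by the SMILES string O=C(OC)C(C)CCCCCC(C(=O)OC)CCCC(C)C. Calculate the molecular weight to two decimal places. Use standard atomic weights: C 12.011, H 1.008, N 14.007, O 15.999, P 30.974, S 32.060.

314.47 g/mol

First, the molecular formula is C18H34O4 (counting implicit H from valence).
  C: 18 × 12.011 = 216.198
  H: 34 × 1.008 = 34.272
  O: 4 × 15.999 = 63.996
Sum: 18×12.011 + 34×1.008 + 4×15.999 = 314.466 → 314.47 g/mol.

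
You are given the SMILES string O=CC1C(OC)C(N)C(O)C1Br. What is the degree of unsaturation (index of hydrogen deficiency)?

Degree of unsaturation = (number of rings) + (number of π bonds).
Ring closures in the SMILES: 1.
π bonds: 1 double bond (each 1 DoU) → 1 DoU from unsaturation.
Total DoU = 1 + 1 = 2.

2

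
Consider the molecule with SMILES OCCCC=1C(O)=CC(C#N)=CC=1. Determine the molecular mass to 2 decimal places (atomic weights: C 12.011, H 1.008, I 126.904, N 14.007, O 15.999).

First, the molecular formula is C10H11NO2 (counting implicit H from valence).
  C: 10 × 12.011 = 120.110
  H: 11 × 1.008 = 11.088
  N: 1 × 14.007 = 14.007
  O: 2 × 15.999 = 31.998
Sum: 10×12.011 + 11×1.008 + 1×14.007 + 2×15.999 = 177.203 → 177.20 g/mol.

177.20 g/mol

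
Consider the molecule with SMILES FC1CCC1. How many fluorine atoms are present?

Scan the SMILES for F atoms (remember two-letter symbols like Cl and Br are single atoms).
Fluorine count: 1.

1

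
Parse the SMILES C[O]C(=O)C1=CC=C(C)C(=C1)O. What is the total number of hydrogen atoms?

Walk through each heavy atom and fill implicit hydrogens from standard valence (C 4, N 3, O 2, S 2, halogen 1):
  atom 1: C, bond orders sum to 1 (valence 4) → 3 H
  atom 2: O with explicit H count 0
  atom 3: C, bond orders sum to 4 (valence 4) → 0 H
  atom 4: O, bond orders sum to 2 (valence 2) → 0 H
  atom 5: C, bond orders sum to 4 (valence 4) → 0 H
  atom 6: C, bond orders sum to 3 (valence 4) → 1 H
  atom 7: C, bond orders sum to 3 (valence 4) → 1 H
  atom 8: C, bond orders sum to 4 (valence 4) → 0 H
  atom 9: C, bond orders sum to 1 (valence 4) → 3 H
  atom 10: C, bond orders sum to 4 (valence 4) → 0 H
  atom 11: C, bond orders sum to 3 (valence 4) → 1 H
  atom 12: O, bond orders sum to 1 (valence 2) → 1 H
Total hydrogens: 10.

10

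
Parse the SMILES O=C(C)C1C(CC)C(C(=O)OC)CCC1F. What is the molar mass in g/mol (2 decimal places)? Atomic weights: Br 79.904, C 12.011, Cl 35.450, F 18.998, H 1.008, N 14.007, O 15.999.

First, the molecular formula is C12H19FO3 (counting implicit H from valence).
  C: 12 × 12.011 = 144.132
  F: 1 × 18.998 = 18.998
  H: 19 × 1.008 = 19.152
  O: 3 × 15.999 = 47.997
Sum: 12×12.011 + 1×18.998 + 19×1.008 + 3×15.999 = 230.279 → 230.28 g/mol.

230.28 g/mol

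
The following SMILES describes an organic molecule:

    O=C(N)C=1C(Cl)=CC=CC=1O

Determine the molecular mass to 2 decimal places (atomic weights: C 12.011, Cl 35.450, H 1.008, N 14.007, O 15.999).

171.58 g/mol

First, the molecular formula is C7H6ClNO2 (counting implicit H from valence).
  C: 7 × 12.011 = 84.077
  Cl: 1 × 35.450 = 35.450
  H: 6 × 1.008 = 6.048
  N: 1 × 14.007 = 14.007
  O: 2 × 15.999 = 31.998
Sum: 7×12.011 + 1×35.450 + 6×1.008 + 1×14.007 + 2×15.999 = 171.580 → 171.58 g/mol.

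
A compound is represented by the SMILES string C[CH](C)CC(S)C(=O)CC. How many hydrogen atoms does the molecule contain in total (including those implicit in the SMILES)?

16

Walk through each heavy atom and fill implicit hydrogens from standard valence (C 4, N 3, O 2, S 2, halogen 1):
  atom 1: C, bond orders sum to 1 (valence 4) → 3 H
  atom 2: C with explicit H count 1
  atom 3: C, bond orders sum to 1 (valence 4) → 3 H
  atom 4: C, bond orders sum to 2 (valence 4) → 2 H
  atom 5: C, bond orders sum to 3 (valence 4) → 1 H
  atom 6: S, bond orders sum to 1 (valence 2) → 1 H
  atom 7: C, bond orders sum to 4 (valence 4) → 0 H
  atom 8: O, bond orders sum to 2 (valence 2) → 0 H
  atom 9: C, bond orders sum to 2 (valence 4) → 2 H
  atom 10: C, bond orders sum to 1 (valence 4) → 3 H
Total hydrogens: 16.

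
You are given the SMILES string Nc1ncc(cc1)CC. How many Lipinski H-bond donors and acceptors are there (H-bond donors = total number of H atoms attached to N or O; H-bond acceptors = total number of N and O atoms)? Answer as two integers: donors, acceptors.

Donors: find every N or O and count the H atoms it carries.
  atom 1 (N): bond orders sum to 1 → 2 H
  atom 3 (N): bond orders sum to 3 → 0 H
Lipinski HBD = 2.
Acceptors: N atoms = 2, O atoms = 0 → HBA = 2.

2, 2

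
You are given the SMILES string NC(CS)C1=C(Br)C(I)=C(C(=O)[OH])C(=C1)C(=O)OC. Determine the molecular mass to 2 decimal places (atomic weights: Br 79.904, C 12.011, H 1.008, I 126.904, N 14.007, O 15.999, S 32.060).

460.08 g/mol

First, the molecular formula is C11H11BrINO4S (counting implicit H from valence).
  Br: 1 × 79.904 = 79.904
  C: 11 × 12.011 = 132.121
  H: 11 × 1.008 = 11.088
  I: 1 × 126.904 = 126.904
  N: 1 × 14.007 = 14.007
  O: 4 × 15.999 = 63.996
  S: 1 × 32.060 = 32.060
Sum: 1×79.904 + 11×12.011 + 11×1.008 + 1×126.904 + 1×14.007 + 4×15.999 + 1×32.060 = 460.080 → 460.08 g/mol.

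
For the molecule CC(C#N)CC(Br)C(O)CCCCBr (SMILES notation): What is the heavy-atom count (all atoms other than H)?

14

Every atom symbol written in the SMILES (organic subset) is one heavy atom; implicit H are not written.
Heavy atoms by element → Br:2, C:10, N:1, O:1.
Total: 14.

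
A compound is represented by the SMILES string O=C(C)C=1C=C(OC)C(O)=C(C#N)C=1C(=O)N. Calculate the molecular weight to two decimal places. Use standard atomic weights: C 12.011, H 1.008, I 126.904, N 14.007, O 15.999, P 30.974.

234.21 g/mol

First, the molecular formula is C11H10N2O4 (counting implicit H from valence).
  C: 11 × 12.011 = 132.121
  H: 10 × 1.008 = 10.080
  N: 2 × 14.007 = 28.014
  O: 4 × 15.999 = 63.996
Sum: 11×12.011 + 10×1.008 + 2×14.007 + 4×15.999 = 234.211 → 234.21 g/mol.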